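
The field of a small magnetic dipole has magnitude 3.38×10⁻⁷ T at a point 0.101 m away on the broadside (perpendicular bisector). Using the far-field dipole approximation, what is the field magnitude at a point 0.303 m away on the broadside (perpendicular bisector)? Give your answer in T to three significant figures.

B ≈ 1.25×10⁻⁸ T

Dipole fields scale as 1/r³ in the far field; the geometry is the same at both points.
B₂ = B₁ · (r₁/r₂)³ = 3.38×10⁻⁷ · (0.101/0.303)³.
(r₁/r₂)³ = (0.3333)³ = 0.03704.
B₂ ≈ 1.252×10⁻⁸ T.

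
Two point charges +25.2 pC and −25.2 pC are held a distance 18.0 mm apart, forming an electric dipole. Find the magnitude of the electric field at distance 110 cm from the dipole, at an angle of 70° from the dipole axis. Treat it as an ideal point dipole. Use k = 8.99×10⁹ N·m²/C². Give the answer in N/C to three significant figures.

Dipole moment p = qd = (2.52×10⁻¹¹ C)(0.0180 m) = 4.536×10⁻¹³ C·m.
At angle θ the dipole field magnitude is E = (kp/r³)·√(1 + 3cos²θ).
kp/r³ = (8.99×10⁹)(4.536×10⁻¹³) / (1.10)³ = 0.003064 N/C.
√(1 + 3cos²70°) = √(1 + 3·0.1170) = √1.3509 ≈ 1.1623.
E ≈ 0.003064 × 1.162 = 0.003561 N/C.

E ≈ 0.00356 N/C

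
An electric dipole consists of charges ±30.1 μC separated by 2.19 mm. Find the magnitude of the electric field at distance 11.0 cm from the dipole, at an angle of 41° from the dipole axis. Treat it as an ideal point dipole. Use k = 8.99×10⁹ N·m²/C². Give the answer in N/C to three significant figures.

Dipole moment p = qd = (3.01×10⁻⁵ C)(0.00219 m) = 6.592×10⁻⁸ C·m.
At angle θ the dipole field magnitude is E = (kp/r³)·√(1 + 3cos²θ).
kp/r³ = (8.99×10⁹)(6.592×10⁻⁸) / (0.110)³ = 4.452×10⁵ N/C.
√(1 + 3cos²41°) = √(1 + 3·0.5696) = √2.7088 ≈ 1.6458.
E ≈ 4.452×10⁵ × 1.646 = 7.328×10⁵ N/C.

E ≈ 7.33×10⁵ N/C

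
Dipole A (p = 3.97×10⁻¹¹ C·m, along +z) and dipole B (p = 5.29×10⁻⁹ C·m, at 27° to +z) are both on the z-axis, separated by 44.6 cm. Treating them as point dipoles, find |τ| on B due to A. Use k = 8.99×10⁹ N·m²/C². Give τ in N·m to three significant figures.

The second dipole sits on the axis of the first, so the field there is axial: E₁ = 2kp₁/r³ along +z.
E₁ = 2(8.99×10⁹)(3.97×10⁻¹¹)/(0.446)³ = 8.046 N/C.
Torque on the second dipole: τ = p₂ E₁ sinθ.
τ = (5.29×10⁻⁹)(8.046)·sin27° = 1.932×10⁻⁸ N·m.

τ ≈ 1.93×10⁻⁸ N·m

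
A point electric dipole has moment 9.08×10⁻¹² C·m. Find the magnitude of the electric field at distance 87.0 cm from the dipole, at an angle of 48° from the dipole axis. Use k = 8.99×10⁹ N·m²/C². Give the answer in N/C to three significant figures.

E ≈ 0.190 N/C

At angle θ the dipole field magnitude is E = (kp/r³)·√(1 + 3cos²θ).
kp/r³ = (8.99×10⁹)(9.08×10⁻¹²) / (0.870)³ = 0.1240 N/C.
√(1 + 3cos²48°) = √(1 + 3·0.4477) = √2.3432 ≈ 1.5308.
E ≈ 0.1240 × 1.531 = 0.1898 N/C.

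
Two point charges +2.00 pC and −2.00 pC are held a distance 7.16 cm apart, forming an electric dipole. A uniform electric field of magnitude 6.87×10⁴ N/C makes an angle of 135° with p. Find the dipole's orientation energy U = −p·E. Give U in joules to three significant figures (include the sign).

Dipole moment p = qd = (2.00×10⁻¹² C)(0.0716 m) = 1.432×10⁻¹³ C·m.
U = −p·E = −pE cosθ.
U = −(1.432×10⁻¹³)(6.87×10⁴)·cos135° = 6.956×10⁻⁹ J.

U ≈ 6.96×10⁻⁹ J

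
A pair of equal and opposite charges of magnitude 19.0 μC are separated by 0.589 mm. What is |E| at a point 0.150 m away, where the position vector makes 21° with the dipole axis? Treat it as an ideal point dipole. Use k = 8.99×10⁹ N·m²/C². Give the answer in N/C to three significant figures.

E ≈ 5.67×10⁴ N/C

Dipole moment p = qd = (1.90×10⁻⁵ C)(5.89×10⁻⁴ m) = 1.119×10⁻⁸ C·m.
At angle θ the dipole field magnitude is E = (kp/r³)·√(1 + 3cos²θ).
kp/r³ = (8.99×10⁹)(1.119×10⁻⁸) / (0.150)³ = 2.981×10⁴ N/C.
√(1 + 3cos²21°) = √(1 + 3·0.8716) = √3.6147 ≈ 1.9012.
E ≈ 2.981×10⁴ × 1.901 = 5.667×10⁴ N/C.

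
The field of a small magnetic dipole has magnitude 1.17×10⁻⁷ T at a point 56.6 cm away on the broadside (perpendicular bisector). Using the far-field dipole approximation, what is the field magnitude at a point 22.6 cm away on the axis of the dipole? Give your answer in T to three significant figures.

B ≈ 3.68×10⁻⁶ T

Dipole fields scale as 1/r³ in the far field.
The axial field is twice the equatorial field at the same r, so the geometry factor is 2/1.
B₂ = B₁ · (2/1) · (r₁/r₂)³ = 1.17×10⁻⁷ · 2 · (56.6/22.6)³.
(r₁/r₂)³ = (2.504)³ = 15.71.
B₂ ≈ 3.676×10⁻⁶ T.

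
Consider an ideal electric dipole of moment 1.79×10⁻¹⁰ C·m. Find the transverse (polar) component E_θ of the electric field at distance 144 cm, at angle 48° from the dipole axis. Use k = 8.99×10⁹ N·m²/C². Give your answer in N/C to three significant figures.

For a dipole, E_θ = (kp sinθ)/r³.
kp/r³ = (8.99×10⁹)(1.79×10⁻¹⁰)/(1.44)³ = 0.5389 N/C.
E_θ = 0.5389·sin48° = 0.4005 N/C.

E_θ ≈ 0.400 N/C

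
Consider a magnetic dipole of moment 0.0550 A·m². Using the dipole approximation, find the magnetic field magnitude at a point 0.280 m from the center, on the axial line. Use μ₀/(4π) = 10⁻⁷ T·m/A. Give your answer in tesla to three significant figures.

On axis B = (μ₀/4π)·2m/r³.
B = 2·(10⁻⁷)·(0.0550) / (0.280)³ = 5.011×10⁻⁷ T.

B ≈ 5.01×10⁻⁷ T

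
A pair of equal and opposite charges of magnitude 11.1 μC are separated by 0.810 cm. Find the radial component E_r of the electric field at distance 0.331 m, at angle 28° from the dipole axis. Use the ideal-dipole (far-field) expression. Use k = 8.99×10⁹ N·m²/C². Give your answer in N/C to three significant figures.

Dipole moment p = qd = (1.11×10⁻⁵ C)(0.00810 m) = 8.991×10⁻⁸ C·m.
For a dipole, E_r = (2kp cosθ)/r³.
kp/r³ = (8.99×10⁹)(8.991×10⁻⁸)/(0.331)³ = 2.229×10⁴ N/C.
E_r = 2·2.229×10⁴·cos28° = 3.936×10⁴ N/C.

E_r ≈ 3.94×10⁴ N/C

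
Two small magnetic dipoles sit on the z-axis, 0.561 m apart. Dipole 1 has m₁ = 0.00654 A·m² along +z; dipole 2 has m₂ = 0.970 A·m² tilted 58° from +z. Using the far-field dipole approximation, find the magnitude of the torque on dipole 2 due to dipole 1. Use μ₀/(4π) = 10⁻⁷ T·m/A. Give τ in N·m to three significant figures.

Dipole B is on the axis of dipole A, so B₁ there is axial: B₁ = (μ₀/4π)·2m₁/r³ along +z.
B₁ = 2(10⁻⁷)(0.00654)/(0.561)³ = 7.408×10⁻⁹ T.
τ = m₂ B₁ sinθ.
τ = (0.970)(7.408×10⁻⁹)·sin58° = 6.094×10⁻⁹ N·m.

τ ≈ 6.09×10⁻⁹ N·m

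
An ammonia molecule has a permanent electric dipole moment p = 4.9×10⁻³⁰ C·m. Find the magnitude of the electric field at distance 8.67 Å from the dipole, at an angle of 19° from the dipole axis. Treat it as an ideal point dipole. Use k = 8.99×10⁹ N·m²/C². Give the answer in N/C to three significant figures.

At angle θ the dipole field magnitude is E = (kp/r³)·√(1 + 3cos²θ).
kp/r³ = (8.99×10⁹)(4.90×10⁻³⁰) / (8.67×10⁻¹⁰)³ = 6.759×10⁷ N/C.
√(1 + 3cos²19°) = √(1 + 3·0.8940) = √3.6820 ≈ 1.9189.
E ≈ 6.759×10⁷ × 1.919 = 1.297×10⁸ N/C.

E ≈ 1.30×10⁸ N/C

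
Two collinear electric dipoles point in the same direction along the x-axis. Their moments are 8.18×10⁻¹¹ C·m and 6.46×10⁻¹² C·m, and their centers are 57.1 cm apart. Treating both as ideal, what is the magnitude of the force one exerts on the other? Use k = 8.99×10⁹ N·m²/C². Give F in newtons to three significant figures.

On-axis field of dipole 1 at distance r: E = 2kp₁/r³. Force on dipole 2 is F = p₂·dE/dr (gradient along axis).
dE/dr = −6kp₁/r⁴, so |F| = 6kp₁p₂/r⁴ (attractive for aligned moments).
F = 6(8.99×10⁹)(8.18×10⁻¹¹)(6.46×10⁻¹²)/(0.571)⁴ = 2.681×10⁻¹⁰ N.

F ≈ 2.68×10⁻¹⁰ N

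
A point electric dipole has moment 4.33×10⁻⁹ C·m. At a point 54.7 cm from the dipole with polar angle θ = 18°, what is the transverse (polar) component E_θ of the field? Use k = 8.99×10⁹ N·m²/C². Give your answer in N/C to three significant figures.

E_θ ≈ 73.5 N/C

For a dipole, E_θ = (kp sinθ)/r³.
kp/r³ = (8.99×10⁹)(4.33×10⁻⁹)/(0.547)³ = 237.8 N/C.
E_θ = 237.8·sin18° = 73.50 N/C.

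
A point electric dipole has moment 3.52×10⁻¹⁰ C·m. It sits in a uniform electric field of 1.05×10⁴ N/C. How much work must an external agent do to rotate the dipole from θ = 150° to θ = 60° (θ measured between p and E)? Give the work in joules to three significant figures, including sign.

W_ext = ΔU = U(θ₂) − U(θ₁) = −pE cosθ₂ − (−pE cosθ₁) = pE(cosθ₁ − cosθ₂).
W = (3.52×10⁻¹⁰)(1.05×10⁴)·(cos150° − cos60°) = (3.696×10⁻⁶)·(-1.3660) = -5.049×10⁻⁶ J.

W ≈ -5.05×10⁻⁶ J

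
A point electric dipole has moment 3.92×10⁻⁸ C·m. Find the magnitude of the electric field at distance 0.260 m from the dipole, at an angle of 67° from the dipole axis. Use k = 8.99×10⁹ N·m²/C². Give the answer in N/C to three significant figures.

At angle θ the dipole field magnitude is E = (kp/r³)·√(1 + 3cos²θ).
kp/r³ = (8.99×10⁹)(3.92×10⁻⁸) / (0.260)³ = 2.005×10⁴ N/C.
√(1 + 3cos²67°) = √(1 + 3·0.1527) = √1.4580 ≈ 1.2075.
E ≈ 2.005×10⁴ × 1.207 = 2.421×10⁴ N/C.

E ≈ 2.42×10⁴ N/C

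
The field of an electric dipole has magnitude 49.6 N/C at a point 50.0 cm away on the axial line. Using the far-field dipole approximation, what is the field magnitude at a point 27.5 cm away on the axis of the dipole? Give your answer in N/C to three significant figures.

E ≈ 298 N/C

Dipole fields scale as 1/r³ in the far field; the geometry is the same at both points.
E₂ = E₁ · (r₁/r₂)³ = 49.6 · (50.0/27.5)³.
(r₁/r₂)³ = (1.818)³ = 6.011.
E₂ ≈ 298.1 N/C.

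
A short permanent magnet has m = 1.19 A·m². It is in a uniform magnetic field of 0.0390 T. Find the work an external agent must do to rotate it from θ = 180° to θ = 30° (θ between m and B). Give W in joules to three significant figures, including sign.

W_ext = ΔU = −mB cosθ₂ + mB cosθ₁ = mB(cosθ₁ − cosθ₂).
W = (1.19)(0.0390)·(cos180° − cos30°) = (0.04641)·(-1.8660) = -0.08660 J.

W ≈ -0.0866 J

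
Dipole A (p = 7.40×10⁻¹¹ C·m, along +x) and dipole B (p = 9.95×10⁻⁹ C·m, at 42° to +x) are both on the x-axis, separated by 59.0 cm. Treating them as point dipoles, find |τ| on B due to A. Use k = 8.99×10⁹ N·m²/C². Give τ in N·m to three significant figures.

τ ≈ 4.31×10⁻⁸ N·m

The second dipole sits on the axis of the first, so the field there is axial: E₁ = 2kp₁/r³ along +x.
E₁ = 2(8.99×10⁹)(7.40×10⁻¹¹)/(0.590)³ = 6.478 N/C.
Torque on the second dipole: τ = p₂ E₁ sinθ.
τ = (9.95×10⁻⁹)(6.478)·sin42° = 4.313×10⁻⁸ N·m.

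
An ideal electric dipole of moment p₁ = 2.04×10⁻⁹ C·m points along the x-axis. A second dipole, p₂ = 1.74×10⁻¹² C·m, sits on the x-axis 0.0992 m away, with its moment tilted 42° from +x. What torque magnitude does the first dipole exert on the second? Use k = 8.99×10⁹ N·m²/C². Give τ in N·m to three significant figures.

τ ≈ 4.37×10⁻⁸ N·m

The second dipole sits on the axis of the first, so the field there is axial: E₁ = 2kp₁/r³ along +x.
E₁ = 2(8.99×10⁹)(2.04×10⁻⁹)/(0.0992)³ = 3.757×10⁴ N/C.
Torque on the second dipole: τ = p₂ E₁ sinθ.
τ = (1.74×10⁻¹²)(3.757×10⁴)·sin42° = 4.375×10⁻⁸ N·m.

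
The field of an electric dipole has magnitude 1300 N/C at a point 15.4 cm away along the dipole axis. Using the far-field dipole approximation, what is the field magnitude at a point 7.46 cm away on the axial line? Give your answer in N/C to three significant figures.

Dipole fields scale as 1/r³ in the far field; the geometry is the same at both points.
E₂ = E₁ · (r₁/r₂)³ = 1300 · (15.4/7.46)³.
(r₁/r₂)³ = (2.064)³ = 8.797.
E₂ ≈ 1.144×10⁴ N/C.

E ≈ 1.14×10⁴ N/C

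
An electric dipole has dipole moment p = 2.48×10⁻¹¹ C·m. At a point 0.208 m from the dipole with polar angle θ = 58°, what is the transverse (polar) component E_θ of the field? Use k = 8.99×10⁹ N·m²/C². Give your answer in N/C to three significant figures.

For a dipole, E_θ = (kp sinθ)/r³.
kp/r³ = (8.99×10⁹)(2.48×10⁻¹¹)/(0.208)³ = 24.78 N/C.
E_θ = 24.78·sin58° = 21.01 N/C.

E_θ ≈ 21.0 N/C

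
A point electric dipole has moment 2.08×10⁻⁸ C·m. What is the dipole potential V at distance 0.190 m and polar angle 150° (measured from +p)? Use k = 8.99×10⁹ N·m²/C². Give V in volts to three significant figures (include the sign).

V ≈ -4490 V

The dipole potential is V = kp cosθ / r².
V = (8.99×10⁹)(2.08×10⁻⁸)·cos150° / (0.190)² = -4486 V.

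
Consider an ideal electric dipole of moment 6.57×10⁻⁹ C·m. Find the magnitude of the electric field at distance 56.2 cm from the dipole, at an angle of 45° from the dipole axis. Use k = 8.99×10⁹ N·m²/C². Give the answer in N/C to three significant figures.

E ≈ 526 N/C

At angle θ the dipole field magnitude is E = (kp/r³)·√(1 + 3cos²θ).
kp/r³ = (8.99×10⁹)(6.57×10⁻⁹) / (0.562)³ = 332.7 N/C.
√(1 + 3cos²45°) = √(1 + 3·0.5000) = √2.5000 ≈ 1.5811.
E ≈ 332.7 × 1.581 = 526.1 N/C.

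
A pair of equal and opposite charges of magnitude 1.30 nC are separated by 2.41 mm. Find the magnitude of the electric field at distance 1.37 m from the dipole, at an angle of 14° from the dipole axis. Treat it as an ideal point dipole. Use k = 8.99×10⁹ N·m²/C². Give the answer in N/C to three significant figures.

Dipole moment p = qd = (1.30×10⁻⁹ C)(0.00241 m) = 3.133×10⁻¹² C·m.
At angle θ the dipole field magnitude is E = (kp/r³)·√(1 + 3cos²θ).
kp/r³ = (8.99×10⁹)(3.133×10⁻¹²) / (1.37)³ = 0.01095 N/C.
√(1 + 3cos²14°) = √(1 + 3·0.9415) = √3.8244 ≈ 1.9556.
E ≈ 0.01095 × 1.956 = 0.02142 N/C.

E ≈ 0.0214 N/C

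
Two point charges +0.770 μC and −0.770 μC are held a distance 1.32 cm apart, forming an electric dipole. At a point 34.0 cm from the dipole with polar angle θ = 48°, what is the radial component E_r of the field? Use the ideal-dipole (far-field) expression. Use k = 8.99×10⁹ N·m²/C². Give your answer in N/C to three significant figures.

E_r ≈ 3110 N/C

Dipole moment p = qd = (7.70×10⁻⁷ C)(0.0132 m) = 1.016×10⁻⁸ C·m.
For a dipole, E_r = (2kp cosθ)/r³.
kp/r³ = (8.99×10⁹)(1.016×10⁻⁸)/(0.340)³ = 2324 N/C.
E_r = 2·2324·cos48° = 3110 N/C.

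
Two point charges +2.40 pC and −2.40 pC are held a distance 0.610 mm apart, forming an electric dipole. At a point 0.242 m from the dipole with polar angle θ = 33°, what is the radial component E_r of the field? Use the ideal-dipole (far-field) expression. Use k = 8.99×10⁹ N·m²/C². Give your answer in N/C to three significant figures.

Dipole moment p = qd = (2.40×10⁻¹² C)(6.10×10⁻⁴ m) = 1.464×10⁻¹⁵ C·m.
For a dipole, E_r = (2kp cosθ)/r³.
kp/r³ = (8.99×10⁹)(1.464×10⁻¹⁵)/(0.242)³ = 9.287×10⁻⁴ N/C.
E_r = 2·9.287×10⁻⁴·cos33° = 0.001558 N/C.

E_r ≈ 0.00156 N/C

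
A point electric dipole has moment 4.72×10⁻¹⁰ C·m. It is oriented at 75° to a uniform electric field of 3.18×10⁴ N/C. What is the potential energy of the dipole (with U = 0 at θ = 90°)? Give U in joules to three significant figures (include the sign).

U ≈ -3.88×10⁻⁶ J

U = −p·E = −pE cosθ.
U = −(4.72×10⁻¹⁰)(3.18×10⁴)·cos75° = -3.885×10⁻⁶ J.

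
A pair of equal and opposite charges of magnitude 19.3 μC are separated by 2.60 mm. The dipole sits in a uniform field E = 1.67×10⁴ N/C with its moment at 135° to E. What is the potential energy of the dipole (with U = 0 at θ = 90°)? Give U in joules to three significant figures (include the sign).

U ≈ 5.93×10⁻⁴ J

Dipole moment p = qd = (1.93×10⁻⁵ C)(0.00260 m) = 5.018×10⁻⁸ C·m.
U = −p·E = −pE cosθ.
U = −(5.018×10⁻⁸)(1.67×10⁴)·cos135° = 5.926×10⁻⁴ J.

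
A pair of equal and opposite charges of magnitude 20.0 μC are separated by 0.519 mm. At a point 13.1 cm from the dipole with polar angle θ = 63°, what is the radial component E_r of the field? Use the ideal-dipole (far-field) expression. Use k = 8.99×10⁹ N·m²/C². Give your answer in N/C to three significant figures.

E_r ≈ 3.77×10⁴ N/C

Dipole moment p = qd = (2.00×10⁻⁵ C)(5.19×10⁻⁴ m) = 1.038×10⁻⁸ C·m.
For a dipole, E_r = (2kp cosθ)/r³.
kp/r³ = (8.99×10⁹)(1.038×10⁻⁸)/(0.131)³ = 4.151×10⁴ N/C.
E_r = 2·4.151×10⁴·cos63° = 3.769×10⁴ N/C.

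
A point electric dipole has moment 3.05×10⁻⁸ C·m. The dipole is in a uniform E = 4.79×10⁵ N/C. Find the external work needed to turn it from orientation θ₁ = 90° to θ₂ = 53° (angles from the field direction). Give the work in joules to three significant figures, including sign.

W_ext = ΔU = U(θ₂) − U(θ₁) = −pE cosθ₂ − (−pE cosθ₁) = pE(cosθ₁ − cosθ₂).
W = (3.05×10⁻⁸)(4.79×10⁵)·(cos90° − cos53°) = (0.01461)·(-0.6018) = -0.008792 J.

W ≈ -0.00879 J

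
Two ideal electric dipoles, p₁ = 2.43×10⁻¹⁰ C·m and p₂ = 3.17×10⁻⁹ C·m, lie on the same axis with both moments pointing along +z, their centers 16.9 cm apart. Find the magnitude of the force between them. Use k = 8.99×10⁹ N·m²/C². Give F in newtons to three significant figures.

On-axis field of dipole 1 at distance r: E = 2kp₁/r³. Force on dipole 2 is F = p₂·dE/dr (gradient along axis).
dE/dr = −6kp₁/r⁴, so |F| = 6kp₁p₂/r⁴ (attractive for aligned moments).
F = 6(8.99×10⁹)(2.43×10⁻¹⁰)(3.17×10⁻⁹)/(0.169)⁴ = 5.094×10⁻⁵ N.

F ≈ 5.09×10⁻⁵ N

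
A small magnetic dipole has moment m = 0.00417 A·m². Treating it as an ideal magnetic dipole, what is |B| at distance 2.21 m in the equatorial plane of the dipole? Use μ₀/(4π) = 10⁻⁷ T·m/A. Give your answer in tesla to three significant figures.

B ≈ 3.86×10⁻¹¹ T

In the equatorial plane B = (μ₀/4π)·m/r³ (half the axial value).
B = (10⁻⁷)·(0.00417) / (2.21)³ = 3.863×10⁻¹¹ T.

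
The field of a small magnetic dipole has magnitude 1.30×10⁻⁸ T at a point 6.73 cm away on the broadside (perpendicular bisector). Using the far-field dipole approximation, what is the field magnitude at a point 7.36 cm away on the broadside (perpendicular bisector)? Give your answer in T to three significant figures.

Dipole fields scale as 1/r³ in the far field; the geometry is the same at both points.
B₂ = B₁ · (r₁/r₂)³ = 1.30×10⁻⁸ · (6.73/7.36)³.
(r₁/r₂)³ = (0.9144)³ = 0.7646.
B₂ ≈ 9.939×10⁻⁹ T.

B ≈ 9.94×10⁻⁹ T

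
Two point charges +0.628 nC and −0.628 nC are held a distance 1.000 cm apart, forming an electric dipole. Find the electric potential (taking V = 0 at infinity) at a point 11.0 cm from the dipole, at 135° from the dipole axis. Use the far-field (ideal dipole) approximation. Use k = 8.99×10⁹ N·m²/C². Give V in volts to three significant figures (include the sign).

Dipole moment p = qd = (6.28×10⁻¹⁰ C)(0.0100 m) = 6.28×10⁻¹² C·m.
The dipole potential is V = kp cosθ / r².
V = (8.99×10⁹)(6.28×10⁻¹²)·cos135° / (0.110)² = -3.299 V.

V ≈ -3.30 V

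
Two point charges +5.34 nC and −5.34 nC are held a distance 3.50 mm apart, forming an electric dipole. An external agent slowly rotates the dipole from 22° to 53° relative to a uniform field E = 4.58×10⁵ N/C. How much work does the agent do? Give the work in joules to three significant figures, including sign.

Dipole moment p = qd = (5.34×10⁻⁹ C)(0.00350 m) = 1.869×10⁻¹¹ C·m.
W_ext = ΔU = U(θ₂) − U(θ₁) = −pE cosθ₂ − (−pE cosθ₁) = pE(cosθ₁ − cosθ₂).
W = (1.869×10⁻¹¹)(4.58×10⁵)·(cos22° − cos53°) = (8.560×10⁻⁶)·(+0.3254) = 2.785×10⁻⁶ J.

W ≈ 2.79×10⁻⁶ J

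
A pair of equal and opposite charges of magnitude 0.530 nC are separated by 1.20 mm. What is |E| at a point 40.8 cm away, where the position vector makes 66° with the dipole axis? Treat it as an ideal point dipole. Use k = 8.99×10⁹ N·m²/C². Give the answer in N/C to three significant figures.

E ≈ 0.103 N/C

Dipole moment p = qd = (5.30×10⁻¹⁰ C)(0.00120 m) = 6.36×10⁻¹³ C·m.
At angle θ the dipole field magnitude is E = (kp/r³)·√(1 + 3cos²θ).
kp/r³ = (8.99×10⁹)(6.36×10⁻¹³) / (0.408)³ = 0.08419 N/C.
√(1 + 3cos²66°) = √(1 + 3·0.1654) = √1.4963 ≈ 1.2232.
E ≈ 0.08419 × 1.223 = 0.1030 N/C.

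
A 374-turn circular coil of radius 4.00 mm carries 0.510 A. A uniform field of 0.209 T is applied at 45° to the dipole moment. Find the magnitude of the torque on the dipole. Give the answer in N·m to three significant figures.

τ ≈ 0.00142 N·m

m = NIA = NIπa² = 374·(0.510)·π·(0.00400)² = 0.009588 A·m².
Torque on a magnetic dipole: τ = mB sinθ.
τ = (0.009588)(0.209)·sin45° = 0.001417 N·m.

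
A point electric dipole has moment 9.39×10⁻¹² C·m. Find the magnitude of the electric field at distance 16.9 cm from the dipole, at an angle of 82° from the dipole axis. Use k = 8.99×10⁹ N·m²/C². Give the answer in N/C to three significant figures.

At angle θ the dipole field magnitude is E = (kp/r³)·√(1 + 3cos²θ).
kp/r³ = (8.99×10⁹)(9.39×10⁻¹²) / (0.169)³ = 17.49 N/C.
√(1 + 3cos²82°) = √(1 + 3·0.0194) = √1.0581 ≈ 1.0286.
E ≈ 17.49 × 1.029 = 17.99 N/C.

E ≈ 18.0 N/C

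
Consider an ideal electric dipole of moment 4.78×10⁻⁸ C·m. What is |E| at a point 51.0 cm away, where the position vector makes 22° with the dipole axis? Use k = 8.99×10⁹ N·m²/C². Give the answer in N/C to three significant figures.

At angle θ the dipole field magnitude is E = (kp/r³)·√(1 + 3cos²θ).
kp/r³ = (8.99×10⁹)(4.78×10⁻⁸) / (0.510)³ = 3239 N/C.
√(1 + 3cos²22°) = √(1 + 3·0.8597) = √3.5790 ≈ 1.8918.
E ≈ 3239 × 1.892 = 6129 N/C.

E ≈ 6130 N/C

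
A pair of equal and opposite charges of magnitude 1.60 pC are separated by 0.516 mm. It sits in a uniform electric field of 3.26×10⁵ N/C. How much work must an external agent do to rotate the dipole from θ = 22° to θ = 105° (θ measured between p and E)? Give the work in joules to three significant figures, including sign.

W ≈ 3.19×10⁻¹⁰ J

Dipole moment p = qd = (1.60×10⁻¹² C)(5.16×10⁻⁴ m) = 8.256×10⁻¹⁶ C·m.
W_ext = ΔU = U(θ₂) − U(θ₁) = −pE cosθ₂ − (−pE cosθ₁) = pE(cosθ₁ − cosθ₂).
W = (8.256×10⁻¹⁶)(3.26×10⁵)·(cos22° − cos105°) = (2.691×10⁻¹⁰)·(+1.1860) = 3.192×10⁻¹⁰ J.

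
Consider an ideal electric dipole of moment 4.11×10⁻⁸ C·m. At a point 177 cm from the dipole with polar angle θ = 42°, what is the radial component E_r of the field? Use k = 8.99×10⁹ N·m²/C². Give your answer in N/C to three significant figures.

E_r ≈ 99.0 N/C

For a dipole, E_r = (2kp cosθ)/r³.
kp/r³ = (8.99×10⁹)(4.11×10⁻⁸)/(1.77)³ = 66.63 N/C.
E_r = 2·66.63·cos42° = 99.03 N/C.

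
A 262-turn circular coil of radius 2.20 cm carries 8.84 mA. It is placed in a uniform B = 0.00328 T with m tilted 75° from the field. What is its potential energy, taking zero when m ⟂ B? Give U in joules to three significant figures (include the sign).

U ≈ -2.99×10⁻⁶ J

m = NIA = NIπa² = 262·(0.00884)·π·(0.0220)² = 0.003522 A·m².
U = −m·B = −mB cosθ.
U = −(0.003522)(0.00328)·cos75° = -2.990×10⁻⁶ J.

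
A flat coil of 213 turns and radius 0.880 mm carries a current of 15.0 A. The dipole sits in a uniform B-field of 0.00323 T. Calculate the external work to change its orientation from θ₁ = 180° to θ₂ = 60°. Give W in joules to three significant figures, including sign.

W ≈ -3.77×10⁻⁵ J

m = NIA = NIπa² = 213·(15.0)·π·(8.80×10⁻⁴)² = 0.007773 A·m².
W_ext = ΔU = −mB cosθ₂ + mB cosθ₁ = mB(cosθ₁ − cosθ₂).
W = (0.007773)(0.00323)·(cos180° − cos60°) = (2.511×10⁻⁵)·(-1.5000) = -3.766×10⁻⁵ J.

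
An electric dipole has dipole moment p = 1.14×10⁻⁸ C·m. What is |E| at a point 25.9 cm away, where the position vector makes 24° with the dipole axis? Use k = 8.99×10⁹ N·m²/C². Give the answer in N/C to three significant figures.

At angle θ the dipole field magnitude is E = (kp/r³)·√(1 + 3cos²θ).
kp/r³ = (8.99×10⁹)(1.14×10⁻⁸) / (0.259)³ = 5899 N/C.
√(1 + 3cos²24°) = √(1 + 3·0.8346) = √3.5037 ≈ 1.8718.
E ≈ 5899 × 1.872 = 1.104×10⁴ N/C.

E ≈ 1.10×10⁴ N/C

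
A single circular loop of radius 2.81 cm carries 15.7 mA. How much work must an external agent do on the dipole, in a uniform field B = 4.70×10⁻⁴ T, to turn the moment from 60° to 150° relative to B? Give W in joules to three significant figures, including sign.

Magnetic moment m = IA = Iπa² = (0.0157)·π·(0.0281)² = 3.895×10⁻⁵ A·m².
W_ext = ΔU = −mB cosθ₂ + mB cosθ₁ = mB(cosθ₁ − cosθ₂).
W = (3.895×10⁻⁵)(4.70×10⁻⁴)·(cos60° − cos150°) = (1.831×10⁻⁸)·(+1.3660) = 2.501×10⁻⁸ J.

W ≈ 2.50×10⁻⁸ J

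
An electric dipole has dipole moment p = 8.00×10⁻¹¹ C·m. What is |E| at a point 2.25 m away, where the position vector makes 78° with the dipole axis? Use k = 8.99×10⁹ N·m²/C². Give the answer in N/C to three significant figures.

E ≈ 0.0671 N/C

At angle θ the dipole field magnitude is E = (kp/r³)·√(1 + 3cos²θ).
kp/r³ = (8.99×10⁹)(8.00×10⁻¹¹) / (2.25)³ = 0.06314 N/C.
√(1 + 3cos²78°) = √(1 + 3·0.0432) = √1.1297 ≈ 1.0629.
E ≈ 0.06314 × 1.063 = 0.06711 N/C.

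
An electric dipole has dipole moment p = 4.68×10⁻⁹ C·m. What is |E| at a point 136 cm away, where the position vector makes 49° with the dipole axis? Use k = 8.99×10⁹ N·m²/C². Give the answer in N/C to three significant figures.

E ≈ 25.3 N/C

At angle θ the dipole field magnitude is E = (kp/r³)·√(1 + 3cos²θ).
kp/r³ = (8.99×10⁹)(4.68×10⁻⁹) / (1.36)³ = 16.73 N/C.
√(1 + 3cos²49°) = √(1 + 3·0.4304) = √2.2912 ≈ 1.5137.
E ≈ 16.73 × 1.514 = 25.32 N/C.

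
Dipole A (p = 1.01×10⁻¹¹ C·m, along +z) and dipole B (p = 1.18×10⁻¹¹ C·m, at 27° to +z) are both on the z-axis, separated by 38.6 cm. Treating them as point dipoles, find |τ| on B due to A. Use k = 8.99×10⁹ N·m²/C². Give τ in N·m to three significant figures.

τ ≈ 1.69×10⁻¹¹ N·m

The second dipole sits on the axis of the first, so the field there is axial: E₁ = 2kp₁/r³ along +z.
E₁ = 2(8.99×10⁹)(1.01×10⁻¹¹)/(0.386)³ = 3.158 N/C.
Torque on the second dipole: τ = p₂ E₁ sinθ.
τ = (1.18×10⁻¹¹)(3.158)·sin27° = 1.692×10⁻¹¹ N·m.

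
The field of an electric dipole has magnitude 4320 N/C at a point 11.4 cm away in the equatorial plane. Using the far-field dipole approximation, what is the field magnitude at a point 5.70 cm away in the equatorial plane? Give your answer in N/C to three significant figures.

E ≈ 3.46×10⁴ N/C

Dipole fields scale as 1/r³ in the far field; the geometry is the same at both points.
E₂ = E₁ · (r₁/r₂)³ = 4320 · (11.4/5.70)³.
(r₁/r₂)³ = (2)³ = 8.
E₂ ≈ 3.456×10⁴ N/C.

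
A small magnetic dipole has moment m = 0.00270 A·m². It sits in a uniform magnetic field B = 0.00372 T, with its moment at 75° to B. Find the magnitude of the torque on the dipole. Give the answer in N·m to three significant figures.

τ ≈ 9.70×10⁻⁶ N·m

Torque on a magnetic dipole: τ = mB sinθ.
τ = (0.00270)(0.00372)·sin75° = 9.702×10⁻⁶ N·m.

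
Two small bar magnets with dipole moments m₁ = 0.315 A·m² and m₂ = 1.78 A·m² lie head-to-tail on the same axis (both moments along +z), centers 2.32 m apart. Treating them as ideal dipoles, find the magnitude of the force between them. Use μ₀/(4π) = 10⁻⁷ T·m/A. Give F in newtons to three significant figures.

F ≈ 1.16×10⁻⁸ N

On-axis B of dipole 1: B = (μ₀/4π)·2m₁/r³. Force on dipole 2: F = m₂·dB/dr.
dB/dr = −(μ₀/4π)·6m₁/r⁴, so |F| = (μ₀/4π)·6m₁m₂/r⁴.
F = 6(10⁻⁷)(0.315)(1.78)/(2.32)⁴ = 1.161×10⁻⁸ N.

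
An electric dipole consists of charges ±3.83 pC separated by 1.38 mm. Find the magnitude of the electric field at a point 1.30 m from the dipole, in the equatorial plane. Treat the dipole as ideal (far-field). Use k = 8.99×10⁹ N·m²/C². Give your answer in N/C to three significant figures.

E ≈ 2.16×10⁻⁵ N/C

Dipole moment p = qd = (3.83×10⁻¹² C)(0.00138 m) = 5.285×10⁻¹⁵ C·m.
In the equatorial plane E = kp/r³.
E = (8.99×10⁹)(5.285×10⁻¹⁵) / (1.30)³ = 2.163×10⁻⁵ N/C.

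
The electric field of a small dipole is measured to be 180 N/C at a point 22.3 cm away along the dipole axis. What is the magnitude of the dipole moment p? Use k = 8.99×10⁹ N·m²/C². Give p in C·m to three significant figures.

On axis E = 2kp/r³, so p = Er³/(2k).
p = (180)·(0.223)³ / (2·8.99×10⁹) = 1.110×10⁻¹⁰ C·m.

p ≈ 1.11×10⁻¹⁰ C·m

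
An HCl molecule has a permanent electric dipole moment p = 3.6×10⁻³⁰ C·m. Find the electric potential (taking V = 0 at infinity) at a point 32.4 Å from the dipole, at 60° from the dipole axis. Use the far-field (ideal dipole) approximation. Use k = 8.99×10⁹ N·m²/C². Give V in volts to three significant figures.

V ≈ 0.00154 V

The dipole potential is V = kp cosθ / r².
V = (8.99×10⁹)(3.60×10⁻³⁰)·cos60° / (3.24×10⁻⁹)² = 0.001541 V.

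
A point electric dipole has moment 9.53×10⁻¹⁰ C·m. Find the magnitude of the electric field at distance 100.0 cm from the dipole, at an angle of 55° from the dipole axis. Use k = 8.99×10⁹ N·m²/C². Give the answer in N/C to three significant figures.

At angle θ the dipole field magnitude is E = (kp/r³)·√(1 + 3cos²θ).
kp/r³ = (8.99×10⁹)(9.53×10⁻¹⁰) / (1.00)³ = 8.567 N/C.
√(1 + 3cos²55°) = √(1 + 3·0.3290) = √1.9870 ≈ 1.4096.
E ≈ 8.567 × 1.410 = 12.08 N/C.

E ≈ 12.1 N/C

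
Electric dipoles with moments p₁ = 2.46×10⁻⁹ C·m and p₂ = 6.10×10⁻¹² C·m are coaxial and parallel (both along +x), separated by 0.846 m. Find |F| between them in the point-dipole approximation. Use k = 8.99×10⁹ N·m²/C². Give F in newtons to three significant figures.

On-axis field of dipole 1 at distance r: E = 2kp₁/r³. Force on dipole 2 is F = p₂·dE/dr (gradient along axis).
dE/dr = −6kp₁/r⁴, so |F| = 6kp₁p₂/r⁴ (attractive for aligned moments).
F = 6(8.99×10⁹)(2.46×10⁻⁹)(6.10×10⁻¹²)/(0.846)⁴ = 1.580×10⁻⁹ N.

F ≈ 1.58×10⁻⁹ N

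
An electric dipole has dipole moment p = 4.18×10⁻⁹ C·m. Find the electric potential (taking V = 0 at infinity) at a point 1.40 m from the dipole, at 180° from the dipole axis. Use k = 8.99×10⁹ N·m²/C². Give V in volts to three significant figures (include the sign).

The dipole potential is V = kp cosθ / r².
V = (8.99×10⁹)(4.18×10⁻⁹)·cos180° / (1.40)² = -19.17 V.

V ≈ -19.2 V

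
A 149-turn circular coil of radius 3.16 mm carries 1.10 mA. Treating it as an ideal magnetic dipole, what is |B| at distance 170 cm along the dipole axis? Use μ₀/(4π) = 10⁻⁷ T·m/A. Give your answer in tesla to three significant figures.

m = NIA = NIπa² = 149·(0.00110)·π·(0.00316)² = 5.142×10⁻⁶ A·m².
On axis B = (μ₀/4π)·2m/r³.
B = 2·(10⁻⁷)·(5.142×10⁻⁶) / (1.70)³ = 2.093×10⁻¹³ T.

B ≈ 2.09×10⁻¹³ T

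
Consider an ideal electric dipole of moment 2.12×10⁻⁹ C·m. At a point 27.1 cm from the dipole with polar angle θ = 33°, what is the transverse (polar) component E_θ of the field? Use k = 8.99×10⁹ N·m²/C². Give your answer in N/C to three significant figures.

E_θ ≈ 522 N/C

For a dipole, E_θ = (kp sinθ)/r³.
kp/r³ = (8.99×10⁹)(2.12×10⁻⁹)/(0.271)³ = 957.6 N/C.
E_θ = 957.6·sin33° = 521.6 N/C.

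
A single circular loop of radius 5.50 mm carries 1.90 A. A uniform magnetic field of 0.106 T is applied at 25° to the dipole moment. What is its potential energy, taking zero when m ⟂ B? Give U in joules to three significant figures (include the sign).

Magnetic moment m = IA = Iπa² = (1.90)·π·(0.00550)² = 1.806×10⁻⁴ A·m².
U = −m·B = −mB cosθ.
U = −(1.806×10⁻⁴)(0.106)·cos25° = -1.735×10⁻⁵ J.

U ≈ -1.73×10⁻⁵ J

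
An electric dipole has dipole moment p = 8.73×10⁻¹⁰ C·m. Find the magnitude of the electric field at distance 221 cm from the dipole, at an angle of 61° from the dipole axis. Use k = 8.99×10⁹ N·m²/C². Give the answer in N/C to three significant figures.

At angle θ the dipole field magnitude is E = (kp/r³)·√(1 + 3cos²θ).
kp/r³ = (8.99×10⁹)(8.73×10⁻¹⁰) / (2.21)³ = 0.7271 N/C.
√(1 + 3cos²61°) = √(1 + 3·0.2350) = √1.7051 ≈ 1.3058.
E ≈ 0.7271 × 1.306 = 0.9495 N/C.

E ≈ 0.949 N/C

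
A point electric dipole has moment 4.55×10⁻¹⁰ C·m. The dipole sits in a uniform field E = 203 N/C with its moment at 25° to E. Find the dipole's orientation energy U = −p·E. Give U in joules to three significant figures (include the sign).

U = −p·E = −pE cosθ.
U = −(4.55×10⁻¹⁰)(203)·cos25° = -8.371×10⁻⁸ J.

U ≈ -8.37×10⁻⁸ J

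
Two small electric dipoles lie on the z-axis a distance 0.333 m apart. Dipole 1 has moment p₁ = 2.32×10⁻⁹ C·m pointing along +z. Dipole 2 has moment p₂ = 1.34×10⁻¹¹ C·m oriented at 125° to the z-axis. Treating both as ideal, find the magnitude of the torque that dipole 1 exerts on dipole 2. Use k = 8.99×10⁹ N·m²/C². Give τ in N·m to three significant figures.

τ ≈ 1.24×10⁻⁸ N·m

The second dipole sits on the axis of the first, so the field there is axial: E₁ = 2kp₁/r³ along +z.
E₁ = 2(8.99×10⁹)(2.32×10⁻⁹)/(0.333)³ = 1130 N/C.
Torque on the second dipole: τ = p₂ E₁ sinθ.
τ = (1.34×10⁻¹¹)(1130)·sin125° = 1.240×10⁻⁸ N·m.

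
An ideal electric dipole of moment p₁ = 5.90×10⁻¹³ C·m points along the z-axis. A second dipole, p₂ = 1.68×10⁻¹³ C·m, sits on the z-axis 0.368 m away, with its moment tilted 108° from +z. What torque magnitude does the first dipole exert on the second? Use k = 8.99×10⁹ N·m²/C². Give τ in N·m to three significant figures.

τ ≈ 3.40×10⁻¹⁴ N·m

The second dipole sits on the axis of the first, so the field there is axial: E₁ = 2kp₁/r³ along +z.
E₁ = 2(8.99×10⁹)(5.90×10⁻¹³)/(0.368)³ = 0.2129 N/C.
Torque on the second dipole: τ = p₂ E₁ sinθ.
τ = (1.68×10⁻¹³)(0.2129)·sin108° = 3.401×10⁻¹⁴ N·m.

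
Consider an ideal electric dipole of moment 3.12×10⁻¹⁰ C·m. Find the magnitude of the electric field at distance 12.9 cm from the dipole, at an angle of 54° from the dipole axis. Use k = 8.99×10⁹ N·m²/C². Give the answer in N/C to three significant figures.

At angle θ the dipole field magnitude is E = (kp/r³)·√(1 + 3cos²θ).
kp/r³ = (8.99×10⁹)(3.12×10⁻¹⁰) / (0.129)³ = 1307 N/C.
√(1 + 3cos²54°) = √(1 + 3·0.3455) = √2.0365 ≈ 1.4271.
E ≈ 1307 × 1.427 = 1865 N/C.

E ≈ 1860 N/C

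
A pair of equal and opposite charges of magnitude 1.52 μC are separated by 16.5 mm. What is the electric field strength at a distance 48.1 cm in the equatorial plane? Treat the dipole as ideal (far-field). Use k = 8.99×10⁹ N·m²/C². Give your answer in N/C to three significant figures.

Dipole moment p = qd = (1.52×10⁻⁶ C)(0.0165 m) = 2.508×10⁻⁸ C·m.
In the equatorial plane E = kp/r³.
E = (8.99×10⁹)(2.508×10⁻⁸) / (0.481)³ = 2026 N/C.

E ≈ 2030 N/C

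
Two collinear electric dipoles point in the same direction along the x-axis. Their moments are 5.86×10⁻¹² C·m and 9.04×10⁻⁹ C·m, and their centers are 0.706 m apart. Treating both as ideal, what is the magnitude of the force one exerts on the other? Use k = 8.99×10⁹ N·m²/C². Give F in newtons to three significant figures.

On-axis field of dipole 1 at distance r: E = 2kp₁/r³. Force on dipole 2 is F = p₂·dE/dr (gradient along axis).
dE/dr = −6kp₁/r⁴, so |F| = 6kp₁p₂/r⁴ (attractive for aligned moments).
F = 6(8.99×10⁹)(5.86×10⁻¹²)(9.04×10⁻⁹)/(0.706)⁴ = 1.150×10⁻⁸ N.

F ≈ 1.15×10⁻⁸ N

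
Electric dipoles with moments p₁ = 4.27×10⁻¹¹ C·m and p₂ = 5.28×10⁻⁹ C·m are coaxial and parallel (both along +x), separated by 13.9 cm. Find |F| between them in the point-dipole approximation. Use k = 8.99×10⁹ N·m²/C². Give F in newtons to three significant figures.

F ≈ 3.26×10⁻⁵ N

On-axis field of dipole 1 at distance r: E = 2kp₁/r³. Force on dipole 2 is F = p₂·dE/dr (gradient along axis).
dE/dr = −6kp₁/r⁴, so |F| = 6kp₁p₂/r⁴ (attractive for aligned moments).
F = 6(8.99×10⁹)(4.27×10⁻¹¹)(5.28×10⁻⁹)/(0.139)⁴ = 3.258×10⁻⁵ N.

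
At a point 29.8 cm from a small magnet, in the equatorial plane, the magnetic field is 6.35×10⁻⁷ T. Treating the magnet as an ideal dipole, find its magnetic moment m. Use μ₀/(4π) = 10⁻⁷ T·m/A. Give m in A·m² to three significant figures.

In the equatorial plane B = (μ₀/4π)·m/r³, so m = Br³·4π/(μ₀).
m = (6.35×10⁻⁷)·(0.298)³ / (10⁻⁷) = 0.1680 A·m².

m ≈ 0.168 A·m²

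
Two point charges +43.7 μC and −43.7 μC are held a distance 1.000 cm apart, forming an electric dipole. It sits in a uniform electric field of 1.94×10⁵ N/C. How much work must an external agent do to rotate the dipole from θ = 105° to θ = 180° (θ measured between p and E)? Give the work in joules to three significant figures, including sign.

Dipole moment p = qd = (4.37×10⁻⁵ C)(0.0100 m) = 4.37×10⁻⁷ C·m.
W_ext = ΔU = U(θ₂) − U(θ₁) = −pE cosθ₂ − (−pE cosθ₁) = pE(cosθ₁ − cosθ₂).
W = (4.37×10⁻⁷)(1.94×10⁵)·(cos105° − cos180°) = (0.08478)·(+0.7412) = 0.06284 J.

W ≈ 0.0628 J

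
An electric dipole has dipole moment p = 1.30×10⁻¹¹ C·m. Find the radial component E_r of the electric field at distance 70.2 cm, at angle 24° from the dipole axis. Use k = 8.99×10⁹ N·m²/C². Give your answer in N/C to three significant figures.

E_r ≈ 0.617 N/C

For a dipole, E_r = (2kp cosθ)/r³.
kp/r³ = (8.99×10⁹)(1.30×10⁻¹¹)/(0.702)³ = 0.3378 N/C.
E_r = 2·0.3378·cos24° = 0.6172 N/C.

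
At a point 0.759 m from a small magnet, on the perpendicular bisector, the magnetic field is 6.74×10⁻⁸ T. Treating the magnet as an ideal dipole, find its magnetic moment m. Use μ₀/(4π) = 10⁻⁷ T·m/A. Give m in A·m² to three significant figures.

In the equatorial plane B = (μ₀/4π)·m/r³, so m = Br³·4π/(μ₀).
m = (6.74×10⁻⁸)·(0.759)³ / (10⁻⁷) = 0.2947 A·m².

m ≈ 0.295 A·m²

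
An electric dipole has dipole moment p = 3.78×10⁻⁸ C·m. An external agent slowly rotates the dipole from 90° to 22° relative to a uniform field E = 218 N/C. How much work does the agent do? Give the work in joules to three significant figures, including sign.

W ≈ -7.64×10⁻⁶ J

W_ext = ΔU = U(θ₂) − U(θ₁) = −pE cosθ₂ − (−pE cosθ₁) = pE(cosθ₁ − cosθ₂).
W = (3.78×10⁻⁸)(218)·(cos90° − cos22°) = (8.240×10⁻⁶)·(-0.9272) = -7.640×10⁻⁶ J.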